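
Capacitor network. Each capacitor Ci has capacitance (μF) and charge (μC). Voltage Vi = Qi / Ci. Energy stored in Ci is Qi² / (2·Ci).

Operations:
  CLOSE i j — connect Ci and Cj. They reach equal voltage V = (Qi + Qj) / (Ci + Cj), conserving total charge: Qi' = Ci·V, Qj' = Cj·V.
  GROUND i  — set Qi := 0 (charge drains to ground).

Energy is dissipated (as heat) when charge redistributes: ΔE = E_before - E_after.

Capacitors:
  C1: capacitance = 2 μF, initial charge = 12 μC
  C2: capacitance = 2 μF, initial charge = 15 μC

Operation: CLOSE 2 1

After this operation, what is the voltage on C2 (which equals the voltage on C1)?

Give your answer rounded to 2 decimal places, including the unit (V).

Answer: 6.75 V

Derivation:
Initial: C1(2μF, Q=12μC, V=6.00V), C2(2μF, Q=15μC, V=7.50V)
Op 1: CLOSE 2-1: Q_total=27.00, C_total=4.00, V=6.75; Q2=13.50, Q1=13.50; dissipated=1.125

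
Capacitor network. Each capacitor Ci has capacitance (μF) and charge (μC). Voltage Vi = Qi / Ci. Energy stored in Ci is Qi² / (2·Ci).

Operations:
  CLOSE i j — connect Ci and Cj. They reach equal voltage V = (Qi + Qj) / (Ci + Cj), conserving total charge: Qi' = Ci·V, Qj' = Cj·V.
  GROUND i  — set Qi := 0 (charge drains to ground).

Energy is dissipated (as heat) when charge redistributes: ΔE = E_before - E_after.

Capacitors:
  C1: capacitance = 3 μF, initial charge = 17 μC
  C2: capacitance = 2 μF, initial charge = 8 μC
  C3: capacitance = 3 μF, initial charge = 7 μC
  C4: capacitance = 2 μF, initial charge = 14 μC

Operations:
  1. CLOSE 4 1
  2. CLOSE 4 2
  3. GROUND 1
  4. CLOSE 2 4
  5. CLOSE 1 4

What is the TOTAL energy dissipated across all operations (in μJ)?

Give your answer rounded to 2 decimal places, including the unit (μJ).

Answer: 76.75 μJ

Derivation:
Initial: C1(3μF, Q=17μC, V=5.67V), C2(2μF, Q=8μC, V=4.00V), C3(3μF, Q=7μC, V=2.33V), C4(2μF, Q=14μC, V=7.00V)
Op 1: CLOSE 4-1: Q_total=31.00, C_total=5.00, V=6.20; Q4=12.40, Q1=18.60; dissipated=1.067
Op 2: CLOSE 4-2: Q_total=20.40, C_total=4.00, V=5.10; Q4=10.20, Q2=10.20; dissipated=2.420
Op 3: GROUND 1: Q1=0; energy lost=57.660
Op 4: CLOSE 2-4: Q_total=20.40, C_total=4.00, V=5.10; Q2=10.20, Q4=10.20; dissipated=0.000
Op 5: CLOSE 1-4: Q_total=10.20, C_total=5.00, V=2.04; Q1=6.12, Q4=4.08; dissipated=15.606
Total dissipated: 76.753 μJ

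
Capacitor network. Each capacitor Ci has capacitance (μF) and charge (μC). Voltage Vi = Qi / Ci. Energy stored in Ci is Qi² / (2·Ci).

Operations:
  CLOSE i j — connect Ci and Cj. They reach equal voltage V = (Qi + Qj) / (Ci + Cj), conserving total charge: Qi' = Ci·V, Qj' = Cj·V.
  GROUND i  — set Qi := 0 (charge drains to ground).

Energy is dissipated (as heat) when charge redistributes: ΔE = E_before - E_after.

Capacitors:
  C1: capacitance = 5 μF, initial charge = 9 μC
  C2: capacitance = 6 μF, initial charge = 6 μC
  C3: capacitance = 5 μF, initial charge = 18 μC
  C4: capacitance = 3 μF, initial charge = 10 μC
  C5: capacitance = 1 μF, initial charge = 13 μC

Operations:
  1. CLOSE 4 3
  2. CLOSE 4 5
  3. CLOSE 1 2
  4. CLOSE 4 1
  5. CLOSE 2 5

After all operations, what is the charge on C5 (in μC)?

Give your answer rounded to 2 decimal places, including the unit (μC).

Answer: 2.01 μC

Derivation:
Initial: C1(5μF, Q=9μC, V=1.80V), C2(6μF, Q=6μC, V=1.00V), C3(5μF, Q=18μC, V=3.60V), C4(3μF, Q=10μC, V=3.33V), C5(1μF, Q=13μC, V=13.00V)
Op 1: CLOSE 4-3: Q_total=28.00, C_total=8.00, V=3.50; Q4=10.50, Q3=17.50; dissipated=0.067
Op 2: CLOSE 4-5: Q_total=23.50, C_total=4.00, V=5.88; Q4=17.62, Q5=5.88; dissipated=33.844
Op 3: CLOSE 1-2: Q_total=15.00, C_total=11.00, V=1.36; Q1=6.82, Q2=8.18; dissipated=0.873
Op 4: CLOSE 4-1: Q_total=24.44, C_total=8.00, V=3.06; Q4=9.17, Q1=15.28; dissipated=19.080
Op 5: CLOSE 2-5: Q_total=14.06, C_total=7.00, V=2.01; Q2=12.05, Q5=2.01; dissipated=8.722
Final charges: Q1=15.28, Q2=12.05, Q3=17.50, Q4=9.17, Q5=2.01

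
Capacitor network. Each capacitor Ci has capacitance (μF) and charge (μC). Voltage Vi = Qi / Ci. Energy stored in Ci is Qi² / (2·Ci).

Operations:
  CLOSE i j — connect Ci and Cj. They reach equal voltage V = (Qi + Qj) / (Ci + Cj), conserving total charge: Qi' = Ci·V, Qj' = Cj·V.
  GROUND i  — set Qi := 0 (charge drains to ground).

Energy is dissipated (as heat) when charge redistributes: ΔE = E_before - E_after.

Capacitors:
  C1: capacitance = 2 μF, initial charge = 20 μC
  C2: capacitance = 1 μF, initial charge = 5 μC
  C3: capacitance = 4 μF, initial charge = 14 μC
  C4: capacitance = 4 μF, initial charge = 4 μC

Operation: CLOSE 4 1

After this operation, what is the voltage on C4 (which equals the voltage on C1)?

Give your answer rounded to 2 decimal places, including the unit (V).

Answer: 4.00 V

Derivation:
Initial: C1(2μF, Q=20μC, V=10.00V), C2(1μF, Q=5μC, V=5.00V), C3(4μF, Q=14μC, V=3.50V), C4(4μF, Q=4μC, V=1.00V)
Op 1: CLOSE 4-1: Q_total=24.00, C_total=6.00, V=4.00; Q4=16.00, Q1=8.00; dissipated=54.000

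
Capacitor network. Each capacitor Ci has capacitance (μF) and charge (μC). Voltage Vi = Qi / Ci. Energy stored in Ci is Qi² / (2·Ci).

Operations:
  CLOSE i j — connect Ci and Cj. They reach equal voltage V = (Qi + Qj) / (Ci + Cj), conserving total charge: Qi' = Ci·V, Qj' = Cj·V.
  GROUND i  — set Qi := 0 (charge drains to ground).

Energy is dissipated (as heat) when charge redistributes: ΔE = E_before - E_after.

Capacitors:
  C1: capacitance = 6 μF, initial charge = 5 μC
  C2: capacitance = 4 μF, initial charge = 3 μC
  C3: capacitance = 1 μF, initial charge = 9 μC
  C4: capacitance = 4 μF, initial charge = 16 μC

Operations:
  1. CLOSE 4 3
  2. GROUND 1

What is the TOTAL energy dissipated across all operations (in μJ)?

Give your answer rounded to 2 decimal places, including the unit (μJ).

Initial: C1(6μF, Q=5μC, V=0.83V), C2(4μF, Q=3μC, V=0.75V), C3(1μF, Q=9μC, V=9.00V), C4(4μF, Q=16μC, V=4.00V)
Op 1: CLOSE 4-3: Q_total=25.00, C_total=5.00, V=5.00; Q4=20.00, Q3=5.00; dissipated=10.000
Op 2: GROUND 1: Q1=0; energy lost=2.083
Total dissipated: 12.083 μJ

Answer: 12.08 μJ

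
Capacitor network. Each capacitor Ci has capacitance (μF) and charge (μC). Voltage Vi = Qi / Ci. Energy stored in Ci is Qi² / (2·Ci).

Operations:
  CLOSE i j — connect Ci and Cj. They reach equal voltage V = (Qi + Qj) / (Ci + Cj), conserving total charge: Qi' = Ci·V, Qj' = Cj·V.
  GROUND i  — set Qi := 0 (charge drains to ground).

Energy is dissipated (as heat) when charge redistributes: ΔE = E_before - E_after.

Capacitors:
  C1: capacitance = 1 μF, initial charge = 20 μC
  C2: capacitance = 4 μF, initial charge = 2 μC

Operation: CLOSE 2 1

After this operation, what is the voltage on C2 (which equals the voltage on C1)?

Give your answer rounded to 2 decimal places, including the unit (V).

Initial: C1(1μF, Q=20μC, V=20.00V), C2(4μF, Q=2μC, V=0.50V)
Op 1: CLOSE 2-1: Q_total=22.00, C_total=5.00, V=4.40; Q2=17.60, Q1=4.40; dissipated=152.100

Answer: 4.40 V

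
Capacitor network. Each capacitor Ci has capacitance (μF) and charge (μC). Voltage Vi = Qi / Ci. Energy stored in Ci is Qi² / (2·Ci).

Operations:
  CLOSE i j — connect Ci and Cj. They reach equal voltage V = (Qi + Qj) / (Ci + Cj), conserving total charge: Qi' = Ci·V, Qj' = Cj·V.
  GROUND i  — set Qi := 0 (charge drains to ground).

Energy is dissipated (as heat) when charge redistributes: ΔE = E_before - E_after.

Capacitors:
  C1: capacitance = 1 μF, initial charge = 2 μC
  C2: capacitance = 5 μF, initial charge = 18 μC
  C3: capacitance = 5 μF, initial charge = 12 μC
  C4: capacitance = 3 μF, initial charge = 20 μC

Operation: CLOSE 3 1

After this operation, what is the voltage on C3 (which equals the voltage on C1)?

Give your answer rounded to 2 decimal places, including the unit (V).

Answer: 2.33 V

Derivation:
Initial: C1(1μF, Q=2μC, V=2.00V), C2(5μF, Q=18μC, V=3.60V), C3(5μF, Q=12μC, V=2.40V), C4(3μF, Q=20μC, V=6.67V)
Op 1: CLOSE 3-1: Q_total=14.00, C_total=6.00, V=2.33; Q3=11.67, Q1=2.33; dissipated=0.067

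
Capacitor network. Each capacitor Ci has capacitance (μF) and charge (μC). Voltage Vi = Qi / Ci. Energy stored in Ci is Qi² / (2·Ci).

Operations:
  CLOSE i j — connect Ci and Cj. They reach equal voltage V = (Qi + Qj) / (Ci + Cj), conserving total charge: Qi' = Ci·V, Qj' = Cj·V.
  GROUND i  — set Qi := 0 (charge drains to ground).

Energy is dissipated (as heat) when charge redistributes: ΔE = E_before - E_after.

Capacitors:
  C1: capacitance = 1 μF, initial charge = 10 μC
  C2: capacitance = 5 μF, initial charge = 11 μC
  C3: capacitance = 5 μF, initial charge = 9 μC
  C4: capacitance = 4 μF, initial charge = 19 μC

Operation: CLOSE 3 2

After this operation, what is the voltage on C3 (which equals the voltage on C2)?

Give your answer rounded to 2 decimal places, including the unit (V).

Initial: C1(1μF, Q=10μC, V=10.00V), C2(5μF, Q=11μC, V=2.20V), C3(5μF, Q=9μC, V=1.80V), C4(4μF, Q=19μC, V=4.75V)
Op 1: CLOSE 3-2: Q_total=20.00, C_total=10.00, V=2.00; Q3=10.00, Q2=10.00; dissipated=0.200

Answer: 2.00 V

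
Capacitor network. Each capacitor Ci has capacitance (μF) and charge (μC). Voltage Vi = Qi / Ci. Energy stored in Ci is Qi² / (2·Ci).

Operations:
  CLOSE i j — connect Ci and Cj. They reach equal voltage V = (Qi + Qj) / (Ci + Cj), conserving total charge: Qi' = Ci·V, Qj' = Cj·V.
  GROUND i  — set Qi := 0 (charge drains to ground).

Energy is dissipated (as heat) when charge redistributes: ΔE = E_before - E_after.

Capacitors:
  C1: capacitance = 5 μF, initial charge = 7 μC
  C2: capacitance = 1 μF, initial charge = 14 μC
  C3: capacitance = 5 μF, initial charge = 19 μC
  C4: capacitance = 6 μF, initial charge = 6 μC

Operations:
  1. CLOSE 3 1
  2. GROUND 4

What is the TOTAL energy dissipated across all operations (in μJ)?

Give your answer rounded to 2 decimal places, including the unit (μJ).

Initial: C1(5μF, Q=7μC, V=1.40V), C2(1μF, Q=14μC, V=14.00V), C3(5μF, Q=19μC, V=3.80V), C4(6μF, Q=6μC, V=1.00V)
Op 1: CLOSE 3-1: Q_total=26.00, C_total=10.00, V=2.60; Q3=13.00, Q1=13.00; dissipated=7.200
Op 2: GROUND 4: Q4=0; energy lost=3.000
Total dissipated: 10.200 μJ

Answer: 10.20 μJ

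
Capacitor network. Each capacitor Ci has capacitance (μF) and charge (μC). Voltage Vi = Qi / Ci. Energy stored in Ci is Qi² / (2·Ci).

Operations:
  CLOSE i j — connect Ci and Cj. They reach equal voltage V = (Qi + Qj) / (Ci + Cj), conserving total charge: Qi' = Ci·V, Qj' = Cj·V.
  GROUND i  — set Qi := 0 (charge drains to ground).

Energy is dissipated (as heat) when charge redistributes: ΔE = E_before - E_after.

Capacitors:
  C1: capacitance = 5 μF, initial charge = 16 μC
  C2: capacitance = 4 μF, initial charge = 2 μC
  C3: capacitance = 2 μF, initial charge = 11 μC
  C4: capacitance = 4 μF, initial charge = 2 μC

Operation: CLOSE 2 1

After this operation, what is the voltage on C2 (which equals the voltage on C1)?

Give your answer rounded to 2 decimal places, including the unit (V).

Initial: C1(5μF, Q=16μC, V=3.20V), C2(4μF, Q=2μC, V=0.50V), C3(2μF, Q=11μC, V=5.50V), C4(4μF, Q=2μC, V=0.50V)
Op 1: CLOSE 2-1: Q_total=18.00, C_total=9.00, V=2.00; Q2=8.00, Q1=10.00; dissipated=8.100

Answer: 2.00 V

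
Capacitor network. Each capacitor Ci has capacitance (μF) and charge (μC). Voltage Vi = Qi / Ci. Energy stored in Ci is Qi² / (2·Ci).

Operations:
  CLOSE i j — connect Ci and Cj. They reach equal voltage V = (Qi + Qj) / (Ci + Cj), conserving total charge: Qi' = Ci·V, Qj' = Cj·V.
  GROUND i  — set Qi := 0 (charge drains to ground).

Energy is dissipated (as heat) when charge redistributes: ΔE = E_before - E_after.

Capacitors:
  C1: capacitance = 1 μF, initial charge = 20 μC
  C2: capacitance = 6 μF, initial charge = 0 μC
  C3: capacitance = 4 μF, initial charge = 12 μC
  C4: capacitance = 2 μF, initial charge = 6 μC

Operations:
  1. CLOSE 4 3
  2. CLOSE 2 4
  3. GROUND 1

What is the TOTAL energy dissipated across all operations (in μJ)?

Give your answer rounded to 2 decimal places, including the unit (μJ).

Answer: 206.75 μJ

Derivation:
Initial: C1(1μF, Q=20μC, V=20.00V), C2(6μF, Q=0μC, V=0.00V), C3(4μF, Q=12μC, V=3.00V), C4(2μF, Q=6μC, V=3.00V)
Op 1: CLOSE 4-3: Q_total=18.00, C_total=6.00, V=3.00; Q4=6.00, Q3=12.00; dissipated=0.000
Op 2: CLOSE 2-4: Q_total=6.00, C_total=8.00, V=0.75; Q2=4.50, Q4=1.50; dissipated=6.750
Op 3: GROUND 1: Q1=0; energy lost=200.000
Total dissipated: 206.750 μJ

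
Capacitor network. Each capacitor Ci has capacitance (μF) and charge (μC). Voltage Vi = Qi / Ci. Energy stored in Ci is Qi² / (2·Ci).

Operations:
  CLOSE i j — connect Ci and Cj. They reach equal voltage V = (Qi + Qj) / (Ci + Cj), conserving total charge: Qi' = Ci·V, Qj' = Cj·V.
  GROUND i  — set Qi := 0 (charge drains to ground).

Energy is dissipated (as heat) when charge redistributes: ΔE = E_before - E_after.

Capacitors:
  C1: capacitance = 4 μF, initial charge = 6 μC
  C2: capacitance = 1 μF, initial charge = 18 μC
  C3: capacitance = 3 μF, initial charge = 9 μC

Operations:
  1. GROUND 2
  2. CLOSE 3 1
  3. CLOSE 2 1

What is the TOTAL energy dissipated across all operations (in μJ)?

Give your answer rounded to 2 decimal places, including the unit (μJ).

Initial: C1(4μF, Q=6μC, V=1.50V), C2(1μF, Q=18μC, V=18.00V), C3(3μF, Q=9μC, V=3.00V)
Op 1: GROUND 2: Q2=0; energy lost=162.000
Op 2: CLOSE 3-1: Q_total=15.00, C_total=7.00, V=2.14; Q3=6.43, Q1=8.57; dissipated=1.929
Op 3: CLOSE 2-1: Q_total=8.57, C_total=5.00, V=1.71; Q2=1.71, Q1=6.86; dissipated=1.837
Total dissipated: 165.765 μJ

Answer: 165.77 μJ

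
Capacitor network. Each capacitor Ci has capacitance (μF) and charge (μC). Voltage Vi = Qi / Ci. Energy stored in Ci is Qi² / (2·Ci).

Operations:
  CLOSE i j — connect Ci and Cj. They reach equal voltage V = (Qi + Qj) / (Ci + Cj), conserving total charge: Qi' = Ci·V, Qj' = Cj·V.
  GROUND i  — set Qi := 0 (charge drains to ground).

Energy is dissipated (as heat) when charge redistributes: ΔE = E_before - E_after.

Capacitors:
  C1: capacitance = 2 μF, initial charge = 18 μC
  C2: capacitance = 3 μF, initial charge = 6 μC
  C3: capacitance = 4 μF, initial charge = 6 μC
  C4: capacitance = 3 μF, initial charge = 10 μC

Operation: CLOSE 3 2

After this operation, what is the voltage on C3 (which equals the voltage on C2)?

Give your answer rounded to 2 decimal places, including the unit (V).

Initial: C1(2μF, Q=18μC, V=9.00V), C2(3μF, Q=6μC, V=2.00V), C3(4μF, Q=6μC, V=1.50V), C4(3μF, Q=10μC, V=3.33V)
Op 1: CLOSE 3-2: Q_total=12.00, C_total=7.00, V=1.71; Q3=6.86, Q2=5.14; dissipated=0.214

Answer: 1.71 V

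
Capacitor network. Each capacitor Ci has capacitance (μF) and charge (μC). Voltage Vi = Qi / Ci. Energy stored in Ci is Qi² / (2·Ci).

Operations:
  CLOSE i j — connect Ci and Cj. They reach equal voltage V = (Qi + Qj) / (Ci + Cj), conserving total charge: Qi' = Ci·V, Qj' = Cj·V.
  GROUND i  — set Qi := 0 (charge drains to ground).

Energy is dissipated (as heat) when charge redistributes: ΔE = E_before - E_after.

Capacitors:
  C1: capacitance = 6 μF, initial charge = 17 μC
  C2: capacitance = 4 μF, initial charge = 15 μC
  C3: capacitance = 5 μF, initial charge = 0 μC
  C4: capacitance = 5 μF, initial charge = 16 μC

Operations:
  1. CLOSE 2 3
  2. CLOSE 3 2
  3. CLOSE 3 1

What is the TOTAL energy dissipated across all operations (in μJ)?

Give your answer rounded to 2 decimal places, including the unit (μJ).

Initial: C1(6μF, Q=17μC, V=2.83V), C2(4μF, Q=15μC, V=3.75V), C3(5μF, Q=0μC, V=0.00V), C4(5μF, Q=16μC, V=3.20V)
Op 1: CLOSE 2-3: Q_total=15.00, C_total=9.00, V=1.67; Q2=6.67, Q3=8.33; dissipated=15.625
Op 2: CLOSE 3-2: Q_total=15.00, C_total=9.00, V=1.67; Q3=8.33, Q2=6.67; dissipated=0.000
Op 3: CLOSE 3-1: Q_total=25.33, C_total=11.00, V=2.30; Q3=11.52, Q1=13.82; dissipated=1.856
Total dissipated: 17.481 μJ

Answer: 17.48 μJ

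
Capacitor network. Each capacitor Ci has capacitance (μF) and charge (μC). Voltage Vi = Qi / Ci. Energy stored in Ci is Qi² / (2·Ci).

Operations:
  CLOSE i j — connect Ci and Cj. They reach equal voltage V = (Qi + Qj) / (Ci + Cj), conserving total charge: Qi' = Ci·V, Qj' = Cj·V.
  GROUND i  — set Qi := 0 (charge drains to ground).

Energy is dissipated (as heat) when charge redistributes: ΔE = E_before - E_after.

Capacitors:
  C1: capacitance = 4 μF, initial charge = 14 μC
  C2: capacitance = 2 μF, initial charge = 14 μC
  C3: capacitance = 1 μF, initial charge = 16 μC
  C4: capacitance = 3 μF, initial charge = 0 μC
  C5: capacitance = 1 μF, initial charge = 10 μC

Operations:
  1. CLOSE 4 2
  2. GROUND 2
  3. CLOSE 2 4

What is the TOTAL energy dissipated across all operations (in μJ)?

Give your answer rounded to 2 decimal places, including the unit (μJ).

Initial: C1(4μF, Q=14μC, V=3.50V), C2(2μF, Q=14μC, V=7.00V), C3(1μF, Q=16μC, V=16.00V), C4(3μF, Q=0μC, V=0.00V), C5(1μF, Q=10μC, V=10.00V)
Op 1: CLOSE 4-2: Q_total=14.00, C_total=5.00, V=2.80; Q4=8.40, Q2=5.60; dissipated=29.400
Op 2: GROUND 2: Q2=0; energy lost=7.840
Op 3: CLOSE 2-4: Q_total=8.40, C_total=5.00, V=1.68; Q2=3.36, Q4=5.04; dissipated=4.704
Total dissipated: 41.944 μJ

Answer: 41.94 μJ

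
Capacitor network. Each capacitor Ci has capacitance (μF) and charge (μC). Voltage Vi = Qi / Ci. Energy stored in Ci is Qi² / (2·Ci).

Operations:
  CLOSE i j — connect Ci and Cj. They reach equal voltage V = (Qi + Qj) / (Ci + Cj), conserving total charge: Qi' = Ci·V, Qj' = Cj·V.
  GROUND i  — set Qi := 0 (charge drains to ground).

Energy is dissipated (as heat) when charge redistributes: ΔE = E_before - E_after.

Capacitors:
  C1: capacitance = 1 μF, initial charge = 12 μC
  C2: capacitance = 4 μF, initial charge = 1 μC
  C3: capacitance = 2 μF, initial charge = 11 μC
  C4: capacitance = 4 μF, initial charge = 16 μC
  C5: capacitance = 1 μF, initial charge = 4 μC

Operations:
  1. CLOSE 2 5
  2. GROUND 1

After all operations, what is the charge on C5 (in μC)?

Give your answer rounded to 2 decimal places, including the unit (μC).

Answer: 1.00 μC

Derivation:
Initial: C1(1μF, Q=12μC, V=12.00V), C2(4μF, Q=1μC, V=0.25V), C3(2μF, Q=11μC, V=5.50V), C4(4μF, Q=16μC, V=4.00V), C5(1μF, Q=4μC, V=4.00V)
Op 1: CLOSE 2-5: Q_total=5.00, C_total=5.00, V=1.00; Q2=4.00, Q5=1.00; dissipated=5.625
Op 2: GROUND 1: Q1=0; energy lost=72.000
Final charges: Q1=0.00, Q2=4.00, Q3=11.00, Q4=16.00, Q5=1.00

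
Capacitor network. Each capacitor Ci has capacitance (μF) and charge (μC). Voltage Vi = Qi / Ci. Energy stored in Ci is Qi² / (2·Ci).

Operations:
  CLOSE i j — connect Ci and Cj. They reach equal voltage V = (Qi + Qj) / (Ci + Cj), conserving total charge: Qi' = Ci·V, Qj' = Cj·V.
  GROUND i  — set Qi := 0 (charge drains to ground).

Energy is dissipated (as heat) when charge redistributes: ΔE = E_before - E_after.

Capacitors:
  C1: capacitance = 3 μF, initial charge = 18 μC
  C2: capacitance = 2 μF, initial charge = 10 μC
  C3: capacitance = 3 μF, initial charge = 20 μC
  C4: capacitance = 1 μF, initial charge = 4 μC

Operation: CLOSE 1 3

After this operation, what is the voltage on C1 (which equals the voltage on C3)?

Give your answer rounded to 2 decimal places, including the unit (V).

Initial: C1(3μF, Q=18μC, V=6.00V), C2(2μF, Q=10μC, V=5.00V), C3(3μF, Q=20μC, V=6.67V), C4(1μF, Q=4μC, V=4.00V)
Op 1: CLOSE 1-3: Q_total=38.00, C_total=6.00, V=6.33; Q1=19.00, Q3=19.00; dissipated=0.333

Answer: 6.33 V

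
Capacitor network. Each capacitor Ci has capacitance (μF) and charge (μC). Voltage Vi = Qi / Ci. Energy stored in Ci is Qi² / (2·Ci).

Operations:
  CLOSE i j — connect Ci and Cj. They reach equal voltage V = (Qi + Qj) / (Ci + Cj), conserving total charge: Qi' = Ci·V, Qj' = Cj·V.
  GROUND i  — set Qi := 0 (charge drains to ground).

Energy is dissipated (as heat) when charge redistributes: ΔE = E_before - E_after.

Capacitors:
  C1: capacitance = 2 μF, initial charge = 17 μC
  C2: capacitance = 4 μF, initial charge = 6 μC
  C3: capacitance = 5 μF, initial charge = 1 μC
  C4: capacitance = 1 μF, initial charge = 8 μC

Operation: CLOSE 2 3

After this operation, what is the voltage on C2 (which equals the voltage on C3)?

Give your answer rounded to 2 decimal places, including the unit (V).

Answer: 0.78 V

Derivation:
Initial: C1(2μF, Q=17μC, V=8.50V), C2(4μF, Q=6μC, V=1.50V), C3(5μF, Q=1μC, V=0.20V), C4(1μF, Q=8μC, V=8.00V)
Op 1: CLOSE 2-3: Q_total=7.00, C_total=9.00, V=0.78; Q2=3.11, Q3=3.89; dissipated=1.878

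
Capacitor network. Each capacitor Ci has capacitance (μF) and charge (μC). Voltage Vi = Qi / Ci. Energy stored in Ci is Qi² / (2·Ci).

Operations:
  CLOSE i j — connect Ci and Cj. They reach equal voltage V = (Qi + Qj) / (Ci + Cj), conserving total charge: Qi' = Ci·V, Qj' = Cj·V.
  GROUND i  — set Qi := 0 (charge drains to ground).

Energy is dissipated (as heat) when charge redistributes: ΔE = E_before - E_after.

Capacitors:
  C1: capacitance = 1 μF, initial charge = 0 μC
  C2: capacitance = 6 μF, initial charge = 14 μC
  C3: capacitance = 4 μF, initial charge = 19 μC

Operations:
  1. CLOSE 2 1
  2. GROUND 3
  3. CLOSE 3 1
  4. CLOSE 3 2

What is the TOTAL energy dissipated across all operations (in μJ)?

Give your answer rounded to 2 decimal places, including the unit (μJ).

Initial: C1(1μF, Q=0μC, V=0.00V), C2(6μF, Q=14μC, V=2.33V), C3(4μF, Q=19μC, V=4.75V)
Op 1: CLOSE 2-1: Q_total=14.00, C_total=7.00, V=2.00; Q2=12.00, Q1=2.00; dissipated=2.333
Op 2: GROUND 3: Q3=0; energy lost=45.125
Op 3: CLOSE 3-1: Q_total=2.00, C_total=5.00, V=0.40; Q3=1.60, Q1=0.40; dissipated=1.600
Op 4: CLOSE 3-2: Q_total=13.60, C_total=10.00, V=1.36; Q3=5.44, Q2=8.16; dissipated=3.072
Total dissipated: 52.130 μJ

Answer: 52.13 μJ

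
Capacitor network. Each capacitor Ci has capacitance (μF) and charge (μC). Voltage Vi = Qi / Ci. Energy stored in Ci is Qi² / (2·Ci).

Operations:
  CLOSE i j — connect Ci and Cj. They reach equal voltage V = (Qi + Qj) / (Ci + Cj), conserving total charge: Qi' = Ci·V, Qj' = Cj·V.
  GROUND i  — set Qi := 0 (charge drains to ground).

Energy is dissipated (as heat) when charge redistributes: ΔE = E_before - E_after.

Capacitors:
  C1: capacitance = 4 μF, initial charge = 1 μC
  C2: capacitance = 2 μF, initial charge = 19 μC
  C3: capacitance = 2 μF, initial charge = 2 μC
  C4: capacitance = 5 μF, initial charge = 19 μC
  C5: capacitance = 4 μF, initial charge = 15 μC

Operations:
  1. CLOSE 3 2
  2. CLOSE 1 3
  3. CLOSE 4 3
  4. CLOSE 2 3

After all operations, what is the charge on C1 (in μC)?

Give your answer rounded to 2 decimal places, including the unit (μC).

Answer: 7.67 μC

Derivation:
Initial: C1(4μF, Q=1μC, V=0.25V), C2(2μF, Q=19μC, V=9.50V), C3(2μF, Q=2μC, V=1.00V), C4(5μF, Q=19μC, V=3.80V), C5(4μF, Q=15μC, V=3.75V)
Op 1: CLOSE 3-2: Q_total=21.00, C_total=4.00, V=5.25; Q3=10.50, Q2=10.50; dissipated=36.125
Op 2: CLOSE 1-3: Q_total=11.50, C_total=6.00, V=1.92; Q1=7.67, Q3=3.83; dissipated=16.667
Op 3: CLOSE 4-3: Q_total=22.83, C_total=7.00, V=3.26; Q4=16.31, Q3=6.52; dissipated=2.534
Op 4: CLOSE 2-3: Q_total=17.02, C_total=4.00, V=4.26; Q2=8.51, Q3=8.51; dissipated=1.976
Final charges: Q1=7.67, Q2=8.51, Q3=8.51, Q4=16.31, Q5=15.00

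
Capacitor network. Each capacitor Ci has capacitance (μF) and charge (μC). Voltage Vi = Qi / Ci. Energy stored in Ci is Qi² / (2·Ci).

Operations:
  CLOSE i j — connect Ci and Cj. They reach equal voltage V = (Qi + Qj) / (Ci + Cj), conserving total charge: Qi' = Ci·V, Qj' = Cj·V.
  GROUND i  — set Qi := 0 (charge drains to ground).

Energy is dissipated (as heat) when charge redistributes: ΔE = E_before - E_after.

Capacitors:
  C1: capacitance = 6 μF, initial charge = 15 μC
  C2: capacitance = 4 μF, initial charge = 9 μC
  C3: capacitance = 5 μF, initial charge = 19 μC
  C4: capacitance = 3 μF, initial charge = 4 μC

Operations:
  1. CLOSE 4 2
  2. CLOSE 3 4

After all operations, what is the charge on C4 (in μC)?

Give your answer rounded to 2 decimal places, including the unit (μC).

Initial: C1(6μF, Q=15μC, V=2.50V), C2(4μF, Q=9μC, V=2.25V), C3(5μF, Q=19μC, V=3.80V), C4(3μF, Q=4μC, V=1.33V)
Op 1: CLOSE 4-2: Q_total=13.00, C_total=7.00, V=1.86; Q4=5.57, Q2=7.43; dissipated=0.720
Op 2: CLOSE 3-4: Q_total=24.57, C_total=8.00, V=3.07; Q3=15.36, Q4=9.21; dissipated=3.539
Final charges: Q1=15.00, Q2=7.43, Q3=15.36, Q4=9.21

Answer: 9.21 μC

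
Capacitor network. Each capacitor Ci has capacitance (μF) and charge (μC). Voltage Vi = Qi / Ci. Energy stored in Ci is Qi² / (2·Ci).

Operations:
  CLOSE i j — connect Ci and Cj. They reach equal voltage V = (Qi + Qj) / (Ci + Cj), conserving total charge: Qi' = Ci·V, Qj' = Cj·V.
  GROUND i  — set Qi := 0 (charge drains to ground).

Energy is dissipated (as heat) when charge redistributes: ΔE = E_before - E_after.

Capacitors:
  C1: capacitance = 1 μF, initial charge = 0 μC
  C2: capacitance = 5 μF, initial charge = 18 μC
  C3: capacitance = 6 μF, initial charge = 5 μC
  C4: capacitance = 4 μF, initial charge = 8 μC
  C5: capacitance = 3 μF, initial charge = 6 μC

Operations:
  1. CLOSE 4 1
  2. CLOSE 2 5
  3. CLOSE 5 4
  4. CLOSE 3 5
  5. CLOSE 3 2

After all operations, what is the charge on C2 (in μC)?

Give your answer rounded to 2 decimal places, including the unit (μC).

Answer: 10.33 μC

Derivation:
Initial: C1(1μF, Q=0μC, V=0.00V), C2(5μF, Q=18μC, V=3.60V), C3(6μF, Q=5μC, V=0.83V), C4(4μF, Q=8μC, V=2.00V), C5(3μF, Q=6μC, V=2.00V)
Op 1: CLOSE 4-1: Q_total=8.00, C_total=5.00, V=1.60; Q4=6.40, Q1=1.60; dissipated=1.600
Op 2: CLOSE 2-5: Q_total=24.00, C_total=8.00, V=3.00; Q2=15.00, Q5=9.00; dissipated=2.400
Op 3: CLOSE 5-4: Q_total=15.40, C_total=7.00, V=2.20; Q5=6.60, Q4=8.80; dissipated=1.680
Op 4: CLOSE 3-5: Q_total=11.60, C_total=9.00, V=1.29; Q3=7.73, Q5=3.87; dissipated=1.868
Op 5: CLOSE 3-2: Q_total=22.73, C_total=11.00, V=2.07; Q3=12.40, Q2=10.33; dissipated=3.993
Final charges: Q1=1.60, Q2=10.33, Q3=12.40, Q4=8.80, Q5=3.87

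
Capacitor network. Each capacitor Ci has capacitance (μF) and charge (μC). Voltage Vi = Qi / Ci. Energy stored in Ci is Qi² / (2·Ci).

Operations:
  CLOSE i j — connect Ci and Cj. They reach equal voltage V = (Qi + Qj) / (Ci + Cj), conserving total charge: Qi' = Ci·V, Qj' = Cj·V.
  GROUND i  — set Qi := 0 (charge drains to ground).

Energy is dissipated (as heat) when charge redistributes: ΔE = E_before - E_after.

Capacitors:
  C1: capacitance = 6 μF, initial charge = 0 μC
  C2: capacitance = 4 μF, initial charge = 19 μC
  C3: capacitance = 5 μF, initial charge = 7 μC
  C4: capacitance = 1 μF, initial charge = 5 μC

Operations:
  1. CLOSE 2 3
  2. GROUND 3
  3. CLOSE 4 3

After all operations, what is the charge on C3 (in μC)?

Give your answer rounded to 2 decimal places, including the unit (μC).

Initial: C1(6μF, Q=0μC, V=0.00V), C2(4μF, Q=19μC, V=4.75V), C3(5μF, Q=7μC, V=1.40V), C4(1μF, Q=5μC, V=5.00V)
Op 1: CLOSE 2-3: Q_total=26.00, C_total=9.00, V=2.89; Q2=11.56, Q3=14.44; dissipated=12.469
Op 2: GROUND 3: Q3=0; energy lost=20.864
Op 3: CLOSE 4-3: Q_total=5.00, C_total=6.00, V=0.83; Q4=0.83, Q3=4.17; dissipated=10.417
Final charges: Q1=0.00, Q2=11.56, Q3=4.17, Q4=0.83

Answer: 4.17 μC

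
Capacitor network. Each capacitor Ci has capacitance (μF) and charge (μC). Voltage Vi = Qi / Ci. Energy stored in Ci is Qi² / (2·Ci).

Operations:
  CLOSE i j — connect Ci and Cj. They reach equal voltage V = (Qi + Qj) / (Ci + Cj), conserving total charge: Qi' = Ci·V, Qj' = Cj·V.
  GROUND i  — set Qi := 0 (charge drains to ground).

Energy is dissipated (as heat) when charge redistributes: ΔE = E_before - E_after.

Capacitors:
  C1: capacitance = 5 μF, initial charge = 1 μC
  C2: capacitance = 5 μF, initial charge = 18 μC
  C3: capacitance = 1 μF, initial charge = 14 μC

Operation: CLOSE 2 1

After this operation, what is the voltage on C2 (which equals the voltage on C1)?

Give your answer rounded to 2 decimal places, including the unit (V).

Answer: 1.90 V

Derivation:
Initial: C1(5μF, Q=1μC, V=0.20V), C2(5μF, Q=18μC, V=3.60V), C3(1μF, Q=14μC, V=14.00V)
Op 1: CLOSE 2-1: Q_total=19.00, C_total=10.00, V=1.90; Q2=9.50, Q1=9.50; dissipated=14.450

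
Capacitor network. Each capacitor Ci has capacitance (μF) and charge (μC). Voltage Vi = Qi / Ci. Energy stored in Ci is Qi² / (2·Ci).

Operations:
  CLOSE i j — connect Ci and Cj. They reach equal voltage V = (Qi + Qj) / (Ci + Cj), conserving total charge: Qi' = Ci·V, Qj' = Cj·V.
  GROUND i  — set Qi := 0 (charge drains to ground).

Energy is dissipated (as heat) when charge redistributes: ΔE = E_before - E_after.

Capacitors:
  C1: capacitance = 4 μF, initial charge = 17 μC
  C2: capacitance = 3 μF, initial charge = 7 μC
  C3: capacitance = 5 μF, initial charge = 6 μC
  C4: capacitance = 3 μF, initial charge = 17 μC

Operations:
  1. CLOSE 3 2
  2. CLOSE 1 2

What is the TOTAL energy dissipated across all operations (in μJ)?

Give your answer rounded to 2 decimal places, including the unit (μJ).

Answer: 7.11 μJ

Derivation:
Initial: C1(4μF, Q=17μC, V=4.25V), C2(3μF, Q=7μC, V=2.33V), C3(5μF, Q=6μC, V=1.20V), C4(3μF, Q=17μC, V=5.67V)
Op 1: CLOSE 3-2: Q_total=13.00, C_total=8.00, V=1.62; Q3=8.12, Q2=4.88; dissipated=1.204
Op 2: CLOSE 1-2: Q_total=21.88, C_total=7.00, V=3.12; Q1=12.50, Q2=9.38; dissipated=5.906
Total dissipated: 7.110 μJ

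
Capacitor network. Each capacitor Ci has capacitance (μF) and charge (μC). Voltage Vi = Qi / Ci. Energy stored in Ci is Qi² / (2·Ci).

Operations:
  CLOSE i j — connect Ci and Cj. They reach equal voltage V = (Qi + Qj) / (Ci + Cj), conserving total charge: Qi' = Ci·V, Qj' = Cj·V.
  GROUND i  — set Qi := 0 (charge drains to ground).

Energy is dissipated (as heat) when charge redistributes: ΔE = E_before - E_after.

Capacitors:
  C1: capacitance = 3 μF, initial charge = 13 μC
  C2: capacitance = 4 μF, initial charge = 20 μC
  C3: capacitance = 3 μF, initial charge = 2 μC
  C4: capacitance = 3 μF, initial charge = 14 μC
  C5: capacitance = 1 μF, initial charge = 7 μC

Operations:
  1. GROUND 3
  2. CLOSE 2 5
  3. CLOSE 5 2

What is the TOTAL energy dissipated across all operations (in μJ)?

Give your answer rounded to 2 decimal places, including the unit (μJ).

Initial: C1(3μF, Q=13μC, V=4.33V), C2(4μF, Q=20μC, V=5.00V), C3(3μF, Q=2μC, V=0.67V), C4(3μF, Q=14μC, V=4.67V), C5(1μF, Q=7μC, V=7.00V)
Op 1: GROUND 3: Q3=0; energy lost=0.667
Op 2: CLOSE 2-5: Q_total=27.00, C_total=5.00, V=5.40; Q2=21.60, Q5=5.40; dissipated=1.600
Op 3: CLOSE 5-2: Q_total=27.00, C_total=5.00, V=5.40; Q5=5.40, Q2=21.60; dissipated=0.000
Total dissipated: 2.267 μJ

Answer: 2.27 μJ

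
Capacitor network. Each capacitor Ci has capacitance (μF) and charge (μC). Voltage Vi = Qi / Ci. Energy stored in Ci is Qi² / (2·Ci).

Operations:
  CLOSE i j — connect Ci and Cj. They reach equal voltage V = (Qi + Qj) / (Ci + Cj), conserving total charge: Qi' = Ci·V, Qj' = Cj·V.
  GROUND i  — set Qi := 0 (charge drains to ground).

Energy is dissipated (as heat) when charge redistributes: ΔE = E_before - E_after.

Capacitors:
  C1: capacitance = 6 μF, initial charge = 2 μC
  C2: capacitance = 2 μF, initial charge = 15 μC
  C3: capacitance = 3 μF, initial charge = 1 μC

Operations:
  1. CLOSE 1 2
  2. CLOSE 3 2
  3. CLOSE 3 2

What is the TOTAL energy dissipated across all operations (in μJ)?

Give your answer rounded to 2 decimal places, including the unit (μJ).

Answer: 40.45 μJ

Derivation:
Initial: C1(6μF, Q=2μC, V=0.33V), C2(2μF, Q=15μC, V=7.50V), C3(3μF, Q=1μC, V=0.33V)
Op 1: CLOSE 1-2: Q_total=17.00, C_total=8.00, V=2.12; Q1=12.75, Q2=4.25; dissipated=38.521
Op 2: CLOSE 3-2: Q_total=5.25, C_total=5.00, V=1.05; Q3=3.15, Q2=2.10; dissipated=1.926
Op 3: CLOSE 3-2: Q_total=5.25, C_total=5.00, V=1.05; Q3=3.15, Q2=2.10; dissipated=0.000
Total dissipated: 40.447 μJ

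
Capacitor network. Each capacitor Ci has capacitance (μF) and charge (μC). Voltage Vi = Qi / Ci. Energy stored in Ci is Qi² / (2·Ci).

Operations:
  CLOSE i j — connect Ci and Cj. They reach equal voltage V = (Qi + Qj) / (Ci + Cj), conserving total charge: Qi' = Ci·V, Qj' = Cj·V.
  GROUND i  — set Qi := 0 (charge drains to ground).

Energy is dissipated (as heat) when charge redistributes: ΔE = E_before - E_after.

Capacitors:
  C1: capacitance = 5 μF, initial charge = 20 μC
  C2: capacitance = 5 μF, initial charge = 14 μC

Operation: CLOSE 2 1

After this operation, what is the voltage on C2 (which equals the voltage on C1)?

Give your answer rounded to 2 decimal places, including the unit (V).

Answer: 3.40 V

Derivation:
Initial: C1(5μF, Q=20μC, V=4.00V), C2(5μF, Q=14μC, V=2.80V)
Op 1: CLOSE 2-1: Q_total=34.00, C_total=10.00, V=3.40; Q2=17.00, Q1=17.00; dissipated=1.800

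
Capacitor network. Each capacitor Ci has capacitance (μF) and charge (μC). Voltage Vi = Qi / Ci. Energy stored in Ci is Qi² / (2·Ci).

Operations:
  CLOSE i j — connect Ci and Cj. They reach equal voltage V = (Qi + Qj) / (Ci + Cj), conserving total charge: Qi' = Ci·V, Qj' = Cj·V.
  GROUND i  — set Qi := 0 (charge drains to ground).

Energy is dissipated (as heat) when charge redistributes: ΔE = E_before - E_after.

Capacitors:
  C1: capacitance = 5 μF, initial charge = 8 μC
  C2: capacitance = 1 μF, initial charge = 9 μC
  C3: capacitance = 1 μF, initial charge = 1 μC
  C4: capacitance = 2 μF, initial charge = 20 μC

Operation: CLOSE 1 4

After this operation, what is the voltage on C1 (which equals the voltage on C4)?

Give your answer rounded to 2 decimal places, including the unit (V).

Answer: 4.00 V

Derivation:
Initial: C1(5μF, Q=8μC, V=1.60V), C2(1μF, Q=9μC, V=9.00V), C3(1μF, Q=1μC, V=1.00V), C4(2μF, Q=20μC, V=10.00V)
Op 1: CLOSE 1-4: Q_total=28.00, C_total=7.00, V=4.00; Q1=20.00, Q4=8.00; dissipated=50.400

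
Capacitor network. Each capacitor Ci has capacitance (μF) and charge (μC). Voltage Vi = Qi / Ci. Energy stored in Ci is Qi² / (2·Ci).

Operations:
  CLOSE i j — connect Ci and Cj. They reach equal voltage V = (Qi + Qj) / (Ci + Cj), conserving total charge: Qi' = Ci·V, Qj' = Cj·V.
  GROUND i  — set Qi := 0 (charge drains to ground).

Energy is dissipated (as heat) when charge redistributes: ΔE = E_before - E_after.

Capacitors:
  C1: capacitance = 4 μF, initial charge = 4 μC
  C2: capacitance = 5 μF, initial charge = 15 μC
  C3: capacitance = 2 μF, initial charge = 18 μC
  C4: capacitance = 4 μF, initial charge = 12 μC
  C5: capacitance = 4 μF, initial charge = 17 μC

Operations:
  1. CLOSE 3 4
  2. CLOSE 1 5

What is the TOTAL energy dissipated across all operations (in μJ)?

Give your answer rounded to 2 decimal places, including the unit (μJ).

Answer: 34.56 μJ

Derivation:
Initial: C1(4μF, Q=4μC, V=1.00V), C2(5μF, Q=15μC, V=3.00V), C3(2μF, Q=18μC, V=9.00V), C4(4μF, Q=12μC, V=3.00V), C5(4μF, Q=17μC, V=4.25V)
Op 1: CLOSE 3-4: Q_total=30.00, C_total=6.00, V=5.00; Q3=10.00, Q4=20.00; dissipated=24.000
Op 2: CLOSE 1-5: Q_total=21.00, C_total=8.00, V=2.62; Q1=10.50, Q5=10.50; dissipated=10.562
Total dissipated: 34.562 μJ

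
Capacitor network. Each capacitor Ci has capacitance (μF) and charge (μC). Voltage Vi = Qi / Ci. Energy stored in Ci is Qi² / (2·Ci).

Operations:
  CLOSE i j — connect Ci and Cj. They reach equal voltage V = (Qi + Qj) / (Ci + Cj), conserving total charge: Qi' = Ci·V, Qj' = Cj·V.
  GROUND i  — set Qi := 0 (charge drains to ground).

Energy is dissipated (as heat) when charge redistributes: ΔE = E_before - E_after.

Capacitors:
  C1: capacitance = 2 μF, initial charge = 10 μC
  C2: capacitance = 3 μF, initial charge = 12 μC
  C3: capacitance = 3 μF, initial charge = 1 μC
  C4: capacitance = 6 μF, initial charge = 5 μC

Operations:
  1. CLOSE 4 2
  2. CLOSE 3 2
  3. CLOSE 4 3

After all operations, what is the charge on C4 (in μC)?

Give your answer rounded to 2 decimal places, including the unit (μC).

Answer: 9.78 μC

Derivation:
Initial: C1(2μF, Q=10μC, V=5.00V), C2(3μF, Q=12μC, V=4.00V), C3(3μF, Q=1μC, V=0.33V), C4(6μF, Q=5μC, V=0.83V)
Op 1: CLOSE 4-2: Q_total=17.00, C_total=9.00, V=1.89; Q4=11.33, Q2=5.67; dissipated=10.028
Op 2: CLOSE 3-2: Q_total=6.67, C_total=6.00, V=1.11; Q3=3.33, Q2=3.33; dissipated=1.815
Op 3: CLOSE 4-3: Q_total=14.67, C_total=9.00, V=1.63; Q4=9.78, Q3=4.89; dissipated=0.605
Final charges: Q1=10.00, Q2=3.33, Q3=4.89, Q4=9.78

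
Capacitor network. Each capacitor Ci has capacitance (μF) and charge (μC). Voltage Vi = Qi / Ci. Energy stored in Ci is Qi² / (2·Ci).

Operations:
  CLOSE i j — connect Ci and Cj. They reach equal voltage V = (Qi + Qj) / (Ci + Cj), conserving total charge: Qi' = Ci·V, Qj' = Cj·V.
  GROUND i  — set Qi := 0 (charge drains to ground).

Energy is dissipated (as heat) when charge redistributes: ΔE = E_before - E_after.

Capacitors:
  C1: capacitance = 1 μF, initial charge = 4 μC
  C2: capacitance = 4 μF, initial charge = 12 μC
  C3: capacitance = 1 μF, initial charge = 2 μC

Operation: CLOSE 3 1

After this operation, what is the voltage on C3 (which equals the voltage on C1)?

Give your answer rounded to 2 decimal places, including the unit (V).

Initial: C1(1μF, Q=4μC, V=4.00V), C2(4μF, Q=12μC, V=3.00V), C3(1μF, Q=2μC, V=2.00V)
Op 1: CLOSE 3-1: Q_total=6.00, C_total=2.00, V=3.00; Q3=3.00, Q1=3.00; dissipated=1.000

Answer: 3.00 V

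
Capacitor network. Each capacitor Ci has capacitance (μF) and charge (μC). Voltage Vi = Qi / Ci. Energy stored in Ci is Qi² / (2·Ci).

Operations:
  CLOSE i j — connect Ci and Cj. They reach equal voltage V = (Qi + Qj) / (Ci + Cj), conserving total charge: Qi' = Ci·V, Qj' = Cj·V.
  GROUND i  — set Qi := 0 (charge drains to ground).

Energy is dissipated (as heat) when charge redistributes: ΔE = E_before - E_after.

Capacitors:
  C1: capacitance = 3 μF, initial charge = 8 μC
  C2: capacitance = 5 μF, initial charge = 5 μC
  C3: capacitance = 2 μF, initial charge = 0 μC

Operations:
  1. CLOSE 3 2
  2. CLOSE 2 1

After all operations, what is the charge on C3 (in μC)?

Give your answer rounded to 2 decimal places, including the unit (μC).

Answer: 1.43 μC

Derivation:
Initial: C1(3μF, Q=8μC, V=2.67V), C2(5μF, Q=5μC, V=1.00V), C3(2μF, Q=0μC, V=0.00V)
Op 1: CLOSE 3-2: Q_total=5.00, C_total=7.00, V=0.71; Q3=1.43, Q2=3.57; dissipated=0.714
Op 2: CLOSE 2-1: Q_total=11.57, C_total=8.00, V=1.45; Q2=7.23, Q1=4.34; dissipated=3.574
Final charges: Q1=4.34, Q2=7.23, Q3=1.43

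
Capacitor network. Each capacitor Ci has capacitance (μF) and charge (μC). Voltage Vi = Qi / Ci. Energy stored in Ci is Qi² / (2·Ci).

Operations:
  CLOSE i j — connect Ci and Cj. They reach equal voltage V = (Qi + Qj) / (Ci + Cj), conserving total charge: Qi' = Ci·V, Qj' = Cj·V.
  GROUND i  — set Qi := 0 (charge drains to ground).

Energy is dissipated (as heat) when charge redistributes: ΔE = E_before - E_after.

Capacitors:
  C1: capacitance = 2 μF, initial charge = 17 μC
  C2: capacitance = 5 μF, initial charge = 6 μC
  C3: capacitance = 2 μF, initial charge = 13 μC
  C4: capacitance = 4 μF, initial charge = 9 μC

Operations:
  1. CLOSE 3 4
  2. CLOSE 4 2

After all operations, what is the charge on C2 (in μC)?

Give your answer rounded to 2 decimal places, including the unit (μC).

Answer: 11.48 μC

Derivation:
Initial: C1(2μF, Q=17μC, V=8.50V), C2(5μF, Q=6μC, V=1.20V), C3(2μF, Q=13μC, V=6.50V), C4(4μF, Q=9μC, V=2.25V)
Op 1: CLOSE 3-4: Q_total=22.00, C_total=6.00, V=3.67; Q3=7.33, Q4=14.67; dissipated=12.042
Op 2: CLOSE 4-2: Q_total=20.67, C_total=9.00, V=2.30; Q4=9.19, Q2=11.48; dissipated=6.760
Final charges: Q1=17.00, Q2=11.48, Q3=7.33, Q4=9.19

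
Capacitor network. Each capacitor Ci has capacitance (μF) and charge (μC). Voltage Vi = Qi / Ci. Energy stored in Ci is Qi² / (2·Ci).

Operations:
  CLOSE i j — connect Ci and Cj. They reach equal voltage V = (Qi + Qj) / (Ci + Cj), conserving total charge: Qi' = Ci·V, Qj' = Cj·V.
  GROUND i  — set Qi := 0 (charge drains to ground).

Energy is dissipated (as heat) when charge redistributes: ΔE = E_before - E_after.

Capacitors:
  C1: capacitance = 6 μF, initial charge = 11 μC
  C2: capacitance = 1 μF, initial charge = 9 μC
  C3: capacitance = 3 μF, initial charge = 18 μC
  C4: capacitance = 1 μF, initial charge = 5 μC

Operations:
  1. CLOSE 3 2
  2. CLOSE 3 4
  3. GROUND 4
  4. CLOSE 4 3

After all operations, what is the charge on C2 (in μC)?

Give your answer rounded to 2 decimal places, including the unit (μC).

Initial: C1(6μF, Q=11μC, V=1.83V), C2(1μF, Q=9μC, V=9.00V), C3(3μF, Q=18μC, V=6.00V), C4(1μF, Q=5μC, V=5.00V)
Op 1: CLOSE 3-2: Q_total=27.00, C_total=4.00, V=6.75; Q3=20.25, Q2=6.75; dissipated=3.375
Op 2: CLOSE 3-4: Q_total=25.25, C_total=4.00, V=6.31; Q3=18.94, Q4=6.31; dissipated=1.148
Op 3: GROUND 4: Q4=0; energy lost=19.924
Op 4: CLOSE 4-3: Q_total=18.94, C_total=4.00, V=4.73; Q4=4.73, Q3=14.20; dissipated=14.943
Final charges: Q1=11.00, Q2=6.75, Q3=14.20, Q4=4.73

Answer: 6.75 μC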